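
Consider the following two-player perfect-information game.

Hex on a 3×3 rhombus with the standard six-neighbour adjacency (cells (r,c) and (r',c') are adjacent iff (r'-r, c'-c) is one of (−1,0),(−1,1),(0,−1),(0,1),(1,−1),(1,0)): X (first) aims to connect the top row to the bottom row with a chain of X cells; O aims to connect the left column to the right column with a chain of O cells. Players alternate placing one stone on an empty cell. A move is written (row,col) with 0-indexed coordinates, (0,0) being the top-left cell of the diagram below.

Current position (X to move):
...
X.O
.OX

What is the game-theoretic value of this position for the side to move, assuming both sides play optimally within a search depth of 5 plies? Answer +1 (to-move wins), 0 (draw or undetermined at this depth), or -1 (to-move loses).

value(.../X.O/.OX, X) = +1

p1 X@[.../X.O/.OX]: (0,0)[X../X.O/.OX]-1 (0,1)[.X./X.O/.OX]-1 (0,2)[..X/X.O/.OX]-1 (1,1)[.../XXO/.OX]-1 (2,0)[.../X.O/XOX]+1*
p2 O@[.../X.O/XOX]: (0,0)[O../X.O/XOX]-1* (0,1)[.O./X.O/XOX]-1 (0,2)[..O/X.O/XOX]-1 (1,1)[.../XOO/XOX]-1
p3 X@[O../X.O/XOX]: (0,1)[OX./X.O/XOX]+1* (0,2)[O.X/X.O/XOX]+1 (1,1)[O../XXO/XOX]+1
p4 O@[OX./X.O/XOX] terminal -1; root [.../X.O/.OX] d5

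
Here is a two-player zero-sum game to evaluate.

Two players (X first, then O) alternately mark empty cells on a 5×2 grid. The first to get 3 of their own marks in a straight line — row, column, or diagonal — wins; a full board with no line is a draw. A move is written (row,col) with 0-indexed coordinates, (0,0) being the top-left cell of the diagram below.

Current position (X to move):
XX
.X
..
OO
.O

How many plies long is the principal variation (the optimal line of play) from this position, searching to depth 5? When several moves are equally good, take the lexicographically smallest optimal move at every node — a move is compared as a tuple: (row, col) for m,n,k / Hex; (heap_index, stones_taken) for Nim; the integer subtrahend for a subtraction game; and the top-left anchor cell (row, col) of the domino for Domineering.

p1 X@[XX/.X/../OO/.O]: (1,0)[XX/XX/../OO/.O]-1 (2,0)[XX/.X/X./OO/.O]-1 (2,1)[XX/.X/.X/OO/.O]+1* (4,0)[XX/.X/../OO/XO]-1
p2 O@[XX/.X/.X/OO/.O] terminal -1; root [XX/.X/../OO/.O] d5

PV length from [XX/.X/../OO/.O]: 1 ply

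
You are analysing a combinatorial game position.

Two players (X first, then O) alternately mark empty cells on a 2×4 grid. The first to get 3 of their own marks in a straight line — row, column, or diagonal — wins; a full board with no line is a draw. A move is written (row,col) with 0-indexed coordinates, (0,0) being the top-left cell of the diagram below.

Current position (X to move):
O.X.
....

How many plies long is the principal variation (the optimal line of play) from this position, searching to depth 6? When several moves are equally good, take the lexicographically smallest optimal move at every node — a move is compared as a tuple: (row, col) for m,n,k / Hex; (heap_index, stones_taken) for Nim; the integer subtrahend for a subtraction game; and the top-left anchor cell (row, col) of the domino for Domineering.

p1 X@[O.X./....]: (0,1)[OXX./....]+0* (0,3)[O.XX/....]+0 (1,0)[O.X./X...]+0 (1,1)[O.X./.X..]+0 (1,2)[O.X./..X.]+0 (1,3)[O.X./...X]+0
p2 O@[OXX./....]: (0,3)[OXXO/....]+0* (1,0)[OXX./O...]-1 (1,1)[OXX./.O..]-1 (1,2)[OXX./..O.]-1 (1,3)[OXX./...O]-1
p3 X@[OXXO/....]: (1,0)[OXXO/X...]+0* (1,1)[OXXO/.X..]+0 (1,2)[OXXO/..X.]+0 (1,3)[OXXO/...X]+0
p4 O@[OXXO/X...]: (1,1)[OXXO/XO..]+0* (1,2)[OXXO/X.O.]+0 (1,3)[OXXO/X..O]+0
p5 X@[OXXO/XO..]: (1,2)[OXXO/XOX.]+0* (1,3)[OXXO/XO.X]+0
p6 O@[OXXO/XOX.]: (1,3)[OXXO/XOXO]+0*
p7 X@[OXXO/XOXO] terminal +0; root [O.X./....] d6

PV length from [O.X./....]: 6 plies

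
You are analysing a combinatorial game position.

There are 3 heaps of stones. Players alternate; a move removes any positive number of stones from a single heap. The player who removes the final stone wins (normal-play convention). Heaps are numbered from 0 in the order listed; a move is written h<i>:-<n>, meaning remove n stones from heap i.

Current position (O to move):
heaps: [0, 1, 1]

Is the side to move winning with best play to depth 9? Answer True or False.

ply 1, O at (0,1,1) | h1:-1=-1→(0,0,1)*; h2:-1=-1→(0,1,0)
ply 2, X at (0,0,1) | h2:-1=+1→(0,0,0)*
ply 3: (0,0,0) is terminal -1 (O); from (0,1,1) depth 9

O winning at [(0,1,1)]: False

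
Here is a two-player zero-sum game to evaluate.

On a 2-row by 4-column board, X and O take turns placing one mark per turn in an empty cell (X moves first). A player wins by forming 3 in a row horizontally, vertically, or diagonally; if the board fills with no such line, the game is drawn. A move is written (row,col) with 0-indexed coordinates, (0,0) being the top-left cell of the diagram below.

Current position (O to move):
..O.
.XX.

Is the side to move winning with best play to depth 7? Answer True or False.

p1 O@[..O./.XX.]: (0,0)[O.O./.XX.]-1* (0,1)[.OO./.XX.]-1 (0,3)[..OO/.XX.]-1 (1,0)[..O./OXX.]-1 (1,3)[..O./.XXO]-1
p2 X@[O.O./.XX.]: (0,1)[OXO./.XX.]+1* (0,3)[O.OX/.XX.]-1 (1,0)[O.O./XXX.]+1 (1,3)[O.O./.XXX]+1
p3 O@[OXO./.XX.]: (0,3)[OXOO/.XX.]-1* (1,0)[OXO./OXX.]-1 (1,3)[OXO./.XXO]-1
p4 X@[OXOO/.XX.]: (1,0)[OXOO/XXX.]+1* (1,3)[OXOO/.XXX]+1
p5 O@[OXOO/XXX.] terminal -1; root [..O./.XX.] d7

O winning at [..O./.XX.]: False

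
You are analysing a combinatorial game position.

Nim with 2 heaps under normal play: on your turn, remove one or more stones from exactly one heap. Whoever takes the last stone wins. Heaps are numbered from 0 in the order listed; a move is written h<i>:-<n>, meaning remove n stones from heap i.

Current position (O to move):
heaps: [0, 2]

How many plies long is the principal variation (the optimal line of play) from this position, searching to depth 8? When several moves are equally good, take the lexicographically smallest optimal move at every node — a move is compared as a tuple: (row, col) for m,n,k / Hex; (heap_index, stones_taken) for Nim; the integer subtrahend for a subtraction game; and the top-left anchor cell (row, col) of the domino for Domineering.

ply 1, O at (0,2) | h1:-1=-1→(0,1); h1:-2=+1→(0,0)*
ply 2: (0,0) is terminal -1 (X); from (0,2) depth 8

PV length from [(0,2)]: 1 ply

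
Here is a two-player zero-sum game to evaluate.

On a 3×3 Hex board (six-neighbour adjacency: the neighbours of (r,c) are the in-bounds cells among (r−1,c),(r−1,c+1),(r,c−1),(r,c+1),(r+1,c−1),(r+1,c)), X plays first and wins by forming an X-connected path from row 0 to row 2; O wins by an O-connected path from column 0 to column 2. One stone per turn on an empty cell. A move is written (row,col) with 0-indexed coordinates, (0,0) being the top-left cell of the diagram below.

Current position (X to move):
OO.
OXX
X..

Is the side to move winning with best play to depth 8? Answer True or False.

X winning at [OO./OXX/X..]: True

p1 X@[OO./OXX/X..]: (0,2)[OOX/OXX/X..]+1* (2,1)[OO./OXX/XX.]-1 (2,2)[OO./OXX/X.X]-1
p2 O@[OOX/OXX/X..] terminal -1; root [OO./OXX/X..] d8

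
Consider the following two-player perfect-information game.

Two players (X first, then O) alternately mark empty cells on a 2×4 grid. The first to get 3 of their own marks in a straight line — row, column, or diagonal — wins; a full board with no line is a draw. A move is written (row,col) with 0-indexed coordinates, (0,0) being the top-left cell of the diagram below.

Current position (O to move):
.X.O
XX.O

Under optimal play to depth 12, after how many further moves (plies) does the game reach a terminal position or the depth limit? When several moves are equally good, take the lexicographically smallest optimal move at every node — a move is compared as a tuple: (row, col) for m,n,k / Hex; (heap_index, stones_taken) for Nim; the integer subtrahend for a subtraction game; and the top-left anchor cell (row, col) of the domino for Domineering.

PV length from [.X.O/XX.O]: 3 plies

ply 1, O at .X.O/XX.O | (0,0)=-1→OX.O/XX.O; (0,2)=-1→.XOO/XX.O; (1,2)=+0→.X.O/XXOO*
ply 2, X at .X.O/XXOO | (0,0)=+0→XX.O/XXOO*; (0,2)=+0→.XXO/XXOO
ply 3, O at XX.O/XXOO | (0,2)=+0→XXOO/XXOO*
ply 4: XXOO/XXOO is terminal +0 (X); from .X.O/XX.O depth 12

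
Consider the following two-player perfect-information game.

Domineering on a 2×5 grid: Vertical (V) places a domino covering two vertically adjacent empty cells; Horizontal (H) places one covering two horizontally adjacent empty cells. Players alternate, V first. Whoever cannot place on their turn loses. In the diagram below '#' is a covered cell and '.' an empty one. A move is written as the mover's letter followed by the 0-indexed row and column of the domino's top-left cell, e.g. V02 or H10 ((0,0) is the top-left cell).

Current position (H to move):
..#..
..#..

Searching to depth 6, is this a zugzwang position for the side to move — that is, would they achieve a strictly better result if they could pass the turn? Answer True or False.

ply 1, H at ..#../..#.. | H00=-1→###../..#..*; H03=-1→..###/..#..; H10=-1→..#../###..; H13=-1→..#../..###
ply 2, V at ###../..#.. | V03=+1→####./..##.*; V04=+1→###.#/..#.#
ply 3, H at ####./..##. | H10=-1→####./####.*
ply 4, V at ####./####. | V04=+1→#####/#####*
ply 5: #####/##### is terminal -1 (H); from ..#../..#.. depth 6
pass branch (V moves first from the same position):
  | ply 1, V at ..#../..#.. | V00=-1→#.#../#.#..*; V01=-1→.##../.##..; V03=-1→..##./..##.; V04=-1→..#.#/..#.#
  | ply 2, H at #.#../#.#.. | H03=+1→#.###/#.#..*; H13=+1→#.#../#.###
  | ply 3, V at #.###/#.#.. | V01=-1→#####/###..*
  | ply 4, H at #####/###.. | H13=+1→#####/#####*
  | ply 5: #####/##### is terminal -1 (V); from ..#../..#.. depth 6
H moving scores -1; H passing scores +1

zugzwang(..#../..#.., H) = True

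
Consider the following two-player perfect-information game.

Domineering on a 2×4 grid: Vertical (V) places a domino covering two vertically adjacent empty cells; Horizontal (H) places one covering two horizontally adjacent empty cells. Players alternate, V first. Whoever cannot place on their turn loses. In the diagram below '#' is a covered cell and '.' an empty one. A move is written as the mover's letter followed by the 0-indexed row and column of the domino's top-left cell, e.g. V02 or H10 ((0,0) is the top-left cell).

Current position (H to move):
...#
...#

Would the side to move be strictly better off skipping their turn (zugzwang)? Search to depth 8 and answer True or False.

p1 H@[...#/...#]: H00[##.#/...#]+1* H01[.###/...#]+1 H10[...#/##.#]+1 H11[...#/.###]+1
p2 V@[##.#/...#]: V02[####/..##]-1*
p3 H@[####/..##]: H10[####/####]+1*
p4 V@[####/####] terminal -1; root [...#/...#] d8
pass branch (V moves first from the same position):
  | p1 V@[...#/...#]: V00[#..#/#..#]-1 V01[.#.#/.#.#]+1* V02[..##/..##]-1
  | p2 H@[.#.#/.#.#] terminal -1; root [...#/...#] d8
H moving scores +1; H passing scores -1

zugzwang(...#/...#, H) = False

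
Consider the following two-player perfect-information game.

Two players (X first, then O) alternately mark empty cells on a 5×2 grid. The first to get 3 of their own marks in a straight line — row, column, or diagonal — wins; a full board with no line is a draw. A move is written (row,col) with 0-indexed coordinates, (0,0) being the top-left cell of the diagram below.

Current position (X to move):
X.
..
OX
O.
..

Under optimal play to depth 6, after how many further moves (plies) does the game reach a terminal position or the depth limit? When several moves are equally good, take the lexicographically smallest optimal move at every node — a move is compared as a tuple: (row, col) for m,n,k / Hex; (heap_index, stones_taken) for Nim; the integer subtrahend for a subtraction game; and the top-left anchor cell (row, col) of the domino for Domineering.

[X./../OX/O./..] X move#1: (0,1):-1/XX/../OX/O./..*, (1,0):-1/X./X./OX/O./.., (1,1):-1/X./.X/OX/O./.., (3,1):-1/X./../OX/OX/.., (4,0):-1/X./../OX/O./X., (4,1):-1/X./../OX/O./.X
[XX/../OX/O./..] O move#2: (1,0):+1/XX/O./OX/O./..*, (1,1):+1/XX/.O/OX/O./.., (3,1):-1/XX/../OX/OO/.., (4,0):+1/XX/../OX/O./O., (4,1):-1/XX/../OX/O./.O
[XX/O./OX/O./..] end (terminal -1, X#3); searched X./../OX/O./.. to 6

PV length from [X./../OX/O./..]: 2 plies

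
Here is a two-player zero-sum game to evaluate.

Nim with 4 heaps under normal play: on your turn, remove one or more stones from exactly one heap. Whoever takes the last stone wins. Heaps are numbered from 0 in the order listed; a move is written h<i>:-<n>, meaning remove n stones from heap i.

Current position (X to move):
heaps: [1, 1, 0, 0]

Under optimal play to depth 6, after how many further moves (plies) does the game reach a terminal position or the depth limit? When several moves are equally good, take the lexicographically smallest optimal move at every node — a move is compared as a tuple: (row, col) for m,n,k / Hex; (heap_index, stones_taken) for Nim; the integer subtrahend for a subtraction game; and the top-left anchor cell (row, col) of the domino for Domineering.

[(1,1,0,0)] X move#1: h0:-1:-1/(0,1,0,0)*, h1:-1:-1/(1,0,0,0)
[(0,1,0,0)] O move#2: h1:-1:+1/(0,0,0,0)*
[(0,0,0,0)] end (terminal -1, X#3); searched (1,1,0,0) to 6

PV length from [(1,1,0,0)]: 2 plies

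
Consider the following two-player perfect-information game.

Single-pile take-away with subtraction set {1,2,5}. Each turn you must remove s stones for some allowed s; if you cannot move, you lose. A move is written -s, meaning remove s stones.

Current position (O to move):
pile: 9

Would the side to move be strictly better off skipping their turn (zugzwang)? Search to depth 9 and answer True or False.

zugzwang(9, O) = True

p1 O@[9]: -1[8]-1* -2[7]-1 -5[4]-1
p2 X@[8]: -1[7]-1 -2[6]+1* -5[3]+1
p3 O@[6]: -1[5]-1* -2[4]-1 -5[1]-1
p4 X@[5]: -1[4]-1 -2[3]+1* -5[0]+1
p5 O@[3]: -1[2]-1* -2[1]-1
p6 X@[2]: -1[1]-1 -2[0]+1*
p7 O@[0] terminal -1; root [9] d9
suppose O passes — search the same position with X to move:
pass> p1 X@[9]: -1[8]-1* -2[7]-1 -5[4]-1
pass> p2 O@[8]: -1[7]-1 -2[6]+1* -5[3]+1
pass> p3 X@[6]: -1[5]-1* -2[4]-1 -5[1]-1
pass> p4 O@[5]: -1[4]-1 -2[3]+1* -5[0]+1
pass> p5 X@[3]: -1[2]-1* -2[1]-1
pass> p6 O@[2]: -1[1]-1 -2[0]+1*
pass> p7 X@[0] terminal -1; root [9] d9
for O: play -1, pass +1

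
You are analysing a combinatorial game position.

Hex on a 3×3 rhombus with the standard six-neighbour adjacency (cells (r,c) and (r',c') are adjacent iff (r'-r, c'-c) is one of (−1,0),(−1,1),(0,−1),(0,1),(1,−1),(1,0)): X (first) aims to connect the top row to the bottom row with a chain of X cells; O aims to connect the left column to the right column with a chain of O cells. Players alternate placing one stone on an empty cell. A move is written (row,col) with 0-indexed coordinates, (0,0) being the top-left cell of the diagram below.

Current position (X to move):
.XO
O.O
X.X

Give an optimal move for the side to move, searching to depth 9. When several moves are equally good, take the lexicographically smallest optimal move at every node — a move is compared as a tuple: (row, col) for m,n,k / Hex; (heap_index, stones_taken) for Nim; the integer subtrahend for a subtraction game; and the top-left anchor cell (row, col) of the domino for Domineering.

X's best at [.XO/O.O/X.X]: (1,1)

p1 X@[.XO/O.O/X.X]: (0,0)[XXO/O.O/X.X]-1 (1,1)[.XO/OXO/X.X]+1* (2,1)[.XO/O.O/XXX]-1
p2 O@[.XO/OXO/X.X] terminal -1; root [.XO/O.O/X.X] d9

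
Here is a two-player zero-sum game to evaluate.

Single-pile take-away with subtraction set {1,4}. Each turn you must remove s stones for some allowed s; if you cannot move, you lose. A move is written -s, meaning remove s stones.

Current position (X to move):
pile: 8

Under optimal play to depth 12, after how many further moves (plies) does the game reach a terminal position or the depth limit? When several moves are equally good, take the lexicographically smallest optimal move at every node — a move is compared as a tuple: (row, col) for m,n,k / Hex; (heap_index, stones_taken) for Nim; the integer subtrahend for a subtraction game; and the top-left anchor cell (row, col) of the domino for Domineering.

ply 1, X at 8 | -1=+1→7*; -4=-1→4
ply 2, O at 7 | -1=-1→6*; -4=-1→3
ply 3, X at 6 | -1=+1→5*; -4=+1→2
ply 4, O at 5 | -1=-1→4*; -4=-1→1
ply 5, X at 4 | -1=-1→3; -4=+1→0*
ply 6: 0 is terminal -1 (O); from 8 depth 12

PV length from [8]: 5 plies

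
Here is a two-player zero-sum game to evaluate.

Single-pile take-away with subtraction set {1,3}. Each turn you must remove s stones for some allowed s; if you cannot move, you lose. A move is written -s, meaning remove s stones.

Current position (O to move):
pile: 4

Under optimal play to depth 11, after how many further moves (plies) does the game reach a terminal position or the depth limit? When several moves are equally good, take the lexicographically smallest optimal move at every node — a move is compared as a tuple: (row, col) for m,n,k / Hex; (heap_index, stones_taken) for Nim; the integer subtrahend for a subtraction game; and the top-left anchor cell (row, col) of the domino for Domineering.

PV length from [4]: 4 plies

p1 O@[4]: -1[3]-1* -3[1]-1
p2 X@[3]: -1[2]+1* -3[0]+1
p3 O@[2]: -1[1]-1*
p4 X@[1]: -1[0]+1*
p5 O@[0] terminal -1; root [4] d11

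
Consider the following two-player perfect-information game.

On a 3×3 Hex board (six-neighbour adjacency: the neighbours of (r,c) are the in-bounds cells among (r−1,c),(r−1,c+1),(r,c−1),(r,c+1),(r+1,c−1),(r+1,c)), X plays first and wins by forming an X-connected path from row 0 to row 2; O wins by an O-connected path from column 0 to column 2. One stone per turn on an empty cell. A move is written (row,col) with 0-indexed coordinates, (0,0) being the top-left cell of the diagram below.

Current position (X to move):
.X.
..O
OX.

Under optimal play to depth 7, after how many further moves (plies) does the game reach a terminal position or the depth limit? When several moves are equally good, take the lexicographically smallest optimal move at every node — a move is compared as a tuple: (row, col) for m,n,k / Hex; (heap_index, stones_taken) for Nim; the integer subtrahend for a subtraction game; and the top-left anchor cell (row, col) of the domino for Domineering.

PV length from [.X./..O/OX.]: 1 ply

ply 1, X at .X./..O/OX. | (0,0)=-1→XX./..O/OX.; (0,2)=-1→.XX/..O/OX.; (1,0)=-1→.X./X.O/OX.; (1,1)=+1→.X./.XO/OX.*; (2,2)=-1→.X./..O/OXX
ply 2: .X./.XO/OX. is terminal -1 (O); from .X./..O/OX. depth 7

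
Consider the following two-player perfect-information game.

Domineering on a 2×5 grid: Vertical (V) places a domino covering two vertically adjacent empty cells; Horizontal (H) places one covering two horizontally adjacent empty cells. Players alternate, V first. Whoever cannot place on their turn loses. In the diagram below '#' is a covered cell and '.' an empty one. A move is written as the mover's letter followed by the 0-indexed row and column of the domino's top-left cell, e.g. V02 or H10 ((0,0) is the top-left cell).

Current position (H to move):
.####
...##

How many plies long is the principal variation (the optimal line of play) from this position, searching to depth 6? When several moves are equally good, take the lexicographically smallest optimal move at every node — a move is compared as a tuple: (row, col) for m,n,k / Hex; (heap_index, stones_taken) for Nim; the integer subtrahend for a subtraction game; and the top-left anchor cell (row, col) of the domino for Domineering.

PV length from [.####/...##]: 1 ply

[.####/...##] H move#1: H10:+1/.####/##.##*, H11:-1/.####/.####
[.####/##.##] end (terminal -1, V#2); searched .####/...## to 6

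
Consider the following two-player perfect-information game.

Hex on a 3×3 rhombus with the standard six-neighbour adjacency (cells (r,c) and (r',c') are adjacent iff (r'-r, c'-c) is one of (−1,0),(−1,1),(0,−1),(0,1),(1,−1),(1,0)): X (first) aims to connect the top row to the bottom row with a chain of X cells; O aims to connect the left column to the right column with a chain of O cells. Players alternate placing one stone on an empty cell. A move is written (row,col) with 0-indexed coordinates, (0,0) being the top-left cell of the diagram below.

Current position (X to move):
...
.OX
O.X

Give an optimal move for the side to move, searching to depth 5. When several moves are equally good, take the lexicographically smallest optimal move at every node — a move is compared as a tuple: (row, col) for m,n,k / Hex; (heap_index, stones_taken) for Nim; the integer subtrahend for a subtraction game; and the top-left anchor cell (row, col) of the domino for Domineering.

X's best at [.../.OX/O.X]: (0,2)

p1 X@[.../.OX/O.X]: (0,0)[X../.OX/O.X]-1 (0,1)[.X./.OX/O.X]-1 (0,2)[..X/.OX/O.X]+1* (1,0)[.../XOX/O.X]-1 (2,1)[.../.OX/OXX]-1
p2 O@[..X/.OX/O.X] terminal -1; root [.../.OX/O.X] d5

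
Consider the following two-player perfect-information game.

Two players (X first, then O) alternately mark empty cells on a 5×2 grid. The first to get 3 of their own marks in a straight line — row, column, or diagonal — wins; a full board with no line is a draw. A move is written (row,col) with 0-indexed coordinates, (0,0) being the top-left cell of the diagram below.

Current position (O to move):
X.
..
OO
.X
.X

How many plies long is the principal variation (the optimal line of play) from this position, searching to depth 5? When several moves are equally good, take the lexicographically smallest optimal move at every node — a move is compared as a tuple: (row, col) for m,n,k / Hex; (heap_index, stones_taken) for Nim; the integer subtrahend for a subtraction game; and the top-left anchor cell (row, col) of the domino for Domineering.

p1 O@[X./../OO/.X/.X]: (0,1)[XO/../OO/.X/.X]+1* (1,0)[X./O./OO/.X/.X]+0 (1,1)[X./.O/OO/.X/.X]+1 (3,0)[X./../OO/OX/.X]+1 (4,0)[X./../OO/.X/OX]+0
p2 X@[XO/../OO/.X/.X]: (1,0)[XO/X./OO/.X/.X]-1* (1,1)[XO/.X/OO/.X/.X]-1 (3,0)[XO/../OO/XX/.X]-1 (4,0)[XO/../OO/.X/XX]-1
p3 O@[XO/X./OO/.X/.X]: (1,1)[XO/XO/OO/.X/.X]+1* (3,0)[XO/X./OO/OX/.X]+1 (4,0)[XO/X./OO/.X/OX]+1
p4 X@[XO/XO/OO/.X/.X] terminal -1; root [X./../OO/.X/.X] d5

PV length from [X./../OO/.X/.X]: 3 plies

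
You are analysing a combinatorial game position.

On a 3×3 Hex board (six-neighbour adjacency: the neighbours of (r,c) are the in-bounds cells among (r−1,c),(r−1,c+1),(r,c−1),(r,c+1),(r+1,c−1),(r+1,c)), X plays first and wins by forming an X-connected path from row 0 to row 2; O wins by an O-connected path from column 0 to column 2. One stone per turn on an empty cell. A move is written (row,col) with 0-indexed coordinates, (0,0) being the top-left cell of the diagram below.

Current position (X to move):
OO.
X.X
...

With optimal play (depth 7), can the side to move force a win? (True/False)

ply 1, X at OO./X.X/... | (0,2)=+1→OOX/X.X/...*; (1,1)=-1→OO./XXX/...; (2,0)=-1→OO./X.X/X..; (2,1)=-1→OO./X.X/.X.; (2,2)=-1→OO./X.X/..X
ply 2, O at OOX/X.X/... | (1,1)=-1→OOX/XOX/...*; (2,0)=-1→OOX/X.X/O..; (2,1)=-1→OOX/X.X/.O.; (2,2)=-1→OOX/X.X/..O
ply 3, X at OOX/XOX/... | (2,0)=+1→OOX/XOX/X..*; (2,1)=+1→OOX/XOX/.X.; (2,2)=+1→OOX/XOX/..X
ply 4, O at OOX/XOX/X.. | (2,1)=-1→OOX/XOX/XO.*; (2,2)=-1→OOX/XOX/X.O
ply 5, X at OOX/XOX/XO. | (2,2)=+1→OOX/XOX/XOX*
ply 6: OOX/XOX/XOX is terminal -1 (O); from OO./X.X/... depth 7

X winning at [OO./X.X/...]: True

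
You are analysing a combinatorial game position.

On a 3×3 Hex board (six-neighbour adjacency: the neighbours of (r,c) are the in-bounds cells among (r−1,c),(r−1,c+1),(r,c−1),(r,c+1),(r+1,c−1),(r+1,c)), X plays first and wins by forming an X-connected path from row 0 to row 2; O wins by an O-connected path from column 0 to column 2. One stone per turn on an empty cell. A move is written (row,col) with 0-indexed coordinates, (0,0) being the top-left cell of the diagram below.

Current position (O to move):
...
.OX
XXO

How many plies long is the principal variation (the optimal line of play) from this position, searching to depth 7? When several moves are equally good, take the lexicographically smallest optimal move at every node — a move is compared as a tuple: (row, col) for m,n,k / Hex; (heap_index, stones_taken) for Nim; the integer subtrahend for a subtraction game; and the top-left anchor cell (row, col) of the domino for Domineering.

PV length from [.../.OX/XXO]: 4 plies

[.../.OX/XXO] O move#1: (0,0):-1/O../.OX/XXO*, (0,1):-1/.O./.OX/XXO, (0,2):-1/..O/.OX/XXO, (1,0):-1/.../OOX/XXO
[O../.OX/XXO] X move#2: (0,1):+1/OX./.OX/XXO*, (0,2):+1/O.X/.OX/XXO, (1,0):+1/O../XOX/XXO
[OX./.OX/XXO] O move#3: (0,2):-1/OXO/.OX/XXO*, (1,0):-1/OX./OOX/XXO
[OXO/.OX/XXO] X move#4: (1,0):+1/OXO/XOX/XXO*
[OXO/XOX/XXO] end (terminal -1, O#5); searched .../.OX/XXO to 7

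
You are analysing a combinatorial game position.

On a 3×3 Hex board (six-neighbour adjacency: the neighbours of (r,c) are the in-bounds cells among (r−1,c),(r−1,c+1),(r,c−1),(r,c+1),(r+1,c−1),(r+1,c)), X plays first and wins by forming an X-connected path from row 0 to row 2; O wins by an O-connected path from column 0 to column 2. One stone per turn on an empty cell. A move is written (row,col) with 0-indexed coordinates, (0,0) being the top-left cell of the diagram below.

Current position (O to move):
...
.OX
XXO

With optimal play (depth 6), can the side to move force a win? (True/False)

O winning at [.../.OX/XXO]: False

p1 O@[.../.OX/XXO]: (0,0)[O../.OX/XXO]-1* (0,1)[.O./.OX/XXO]-1 (0,2)[..O/.OX/XXO]-1 (1,0)[.../OOX/XXO]-1
p2 X@[O../.OX/XXO]: (0,1)[OX./.OX/XXO]+1* (0,2)[O.X/.OX/XXO]+1 (1,0)[O../XOX/XXO]+1
p3 O@[OX./.OX/XXO]: (0,2)[OXO/.OX/XXO]-1* (1,0)[OX./OOX/XXO]-1
p4 X@[OXO/.OX/XXO]: (1,0)[OXO/XOX/XXO]+1*
p5 O@[OXO/XOX/XXO] terminal -1; root [.../.OX/XXO] d6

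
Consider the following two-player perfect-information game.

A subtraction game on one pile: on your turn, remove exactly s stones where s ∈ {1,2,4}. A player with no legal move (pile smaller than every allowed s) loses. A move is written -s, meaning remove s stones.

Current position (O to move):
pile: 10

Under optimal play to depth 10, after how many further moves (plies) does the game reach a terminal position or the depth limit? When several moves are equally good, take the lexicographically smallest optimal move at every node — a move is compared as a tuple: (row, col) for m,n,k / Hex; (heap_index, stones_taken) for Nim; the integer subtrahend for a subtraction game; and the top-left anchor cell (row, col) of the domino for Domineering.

PV length from [10]: 7 plies

ply 1, O at 10 | -1=+1→9*; -2=-1→8; -4=+1→6
ply 2, X at 9 | -1=-1→8*; -2=-1→7; -4=-1→5
ply 3, O at 8 | -1=-1→7; -2=+1→6*; -4=-1→4
ply 4, X at 6 | -1=-1→5*; -2=-1→4; -4=-1→2
ply 5, O at 5 | -1=-1→4; -2=+1→3*; -4=-1→1
ply 6, X at 3 | -1=-1→2*; -2=-1→1
ply 7, O at 2 | -1=-1→1; -2=+1→0*
ply 8: 0 is terminal -1 (X); from 10 depth 10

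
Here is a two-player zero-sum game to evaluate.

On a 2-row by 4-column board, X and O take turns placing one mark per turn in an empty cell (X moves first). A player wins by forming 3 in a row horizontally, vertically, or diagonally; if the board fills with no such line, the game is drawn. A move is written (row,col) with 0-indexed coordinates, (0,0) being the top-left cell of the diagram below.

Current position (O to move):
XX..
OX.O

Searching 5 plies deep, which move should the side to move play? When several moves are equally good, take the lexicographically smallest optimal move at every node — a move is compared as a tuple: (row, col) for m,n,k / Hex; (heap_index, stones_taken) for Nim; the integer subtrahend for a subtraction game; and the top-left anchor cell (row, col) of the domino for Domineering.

O's best at [XX../OX.O]: (0,2)

ply 1, O at XX../OX.O | (0,2)=+0→XXO./OX.O*; (0,3)=-1→XX.O/OX.O; (1,2)=-1→XX../OXOO
ply 2, X at XXO./OX.O | (0,3)=+0→XXOX/OX.O*; (1,2)=+0→XXO./OXXO
ply 3, O at XXOX/OX.O | (1,2)=+0→XXOX/OXOO*
ply 4: XXOX/OXOO is terminal +0 (X); from XX../OX.O depth 5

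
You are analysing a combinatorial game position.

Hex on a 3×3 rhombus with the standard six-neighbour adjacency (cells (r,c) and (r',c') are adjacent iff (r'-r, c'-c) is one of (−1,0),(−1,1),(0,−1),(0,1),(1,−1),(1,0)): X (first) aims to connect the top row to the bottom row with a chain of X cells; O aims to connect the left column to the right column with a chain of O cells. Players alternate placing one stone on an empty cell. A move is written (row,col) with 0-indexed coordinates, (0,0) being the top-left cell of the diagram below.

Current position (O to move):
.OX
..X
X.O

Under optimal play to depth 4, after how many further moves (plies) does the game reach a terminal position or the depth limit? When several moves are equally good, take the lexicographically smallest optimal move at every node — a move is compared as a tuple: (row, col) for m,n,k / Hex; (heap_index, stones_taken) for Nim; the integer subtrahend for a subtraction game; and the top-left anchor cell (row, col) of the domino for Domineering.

p1 O@[.OX/..X/X.O]: (0,0)[OOX/..X/X.O]-1* (1,0)[.OX/O.X/X.O]-1 (1,1)[.OX/.OX/X.O]-1 (2,1)[.OX/..X/XOO]-1
p2 X@[OOX/..X/X.O]: (1,0)[OOX/X.X/X.O]+1* (1,1)[OOX/.XX/X.O]+1 (2,1)[OOX/..X/XXO]+1
p3 O@[OOX/X.X/X.O]: (1,1)[OOX/XOX/X.O]-1* (2,1)[OOX/X.X/XOO]-1
p4 X@[OOX/XOX/X.O]: (2,1)[OOX/XOX/XXO]+1*
p5 O@[OOX/XOX/XXO] terminal -1; root [.OX/..X/X.O] d4

PV length from [.OX/..X/X.O]: 4 plies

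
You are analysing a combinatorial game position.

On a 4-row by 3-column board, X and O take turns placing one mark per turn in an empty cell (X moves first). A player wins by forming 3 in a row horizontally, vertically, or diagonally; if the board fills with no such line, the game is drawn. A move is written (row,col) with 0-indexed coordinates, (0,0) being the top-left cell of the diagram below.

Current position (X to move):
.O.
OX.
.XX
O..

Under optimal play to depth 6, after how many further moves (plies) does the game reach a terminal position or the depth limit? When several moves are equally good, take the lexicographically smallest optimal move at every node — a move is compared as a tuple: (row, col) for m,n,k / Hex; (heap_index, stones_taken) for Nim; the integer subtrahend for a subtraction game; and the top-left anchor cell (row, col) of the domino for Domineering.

PV length from [.O./OX./.XX/O..]: 1 ply

[.O./OX./.XX/O..] X move#1: (0,0):+1/XO./OX./.XX/O..*, (0,2):-1/.OX/OX./.XX/O.., (1,2):-1/.O./OXX/.XX/O.., (2,0):+1/.O./OX./XXX/O.., (3,1):+1/.O./OX./.XX/OX., (3,2):-1/.O./OX./.XX/O.X
[XO./OX./.XX/O..] end (terminal -1, O#2); searched .O./OX./.XX/O.. to 6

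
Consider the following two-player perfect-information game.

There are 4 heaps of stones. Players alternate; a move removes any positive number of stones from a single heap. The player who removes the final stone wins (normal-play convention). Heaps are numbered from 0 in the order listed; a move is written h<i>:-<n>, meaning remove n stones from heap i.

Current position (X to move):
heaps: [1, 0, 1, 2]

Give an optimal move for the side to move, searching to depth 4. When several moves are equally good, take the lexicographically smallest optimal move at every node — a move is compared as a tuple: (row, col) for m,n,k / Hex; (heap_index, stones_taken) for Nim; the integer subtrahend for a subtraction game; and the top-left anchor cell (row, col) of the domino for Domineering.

X's best at [(1,0,1,2)]: h3:-2

p1 X@[(1,0,1,2)]: h0:-1[(0,0,1,2)]-1 h2:-1[(1,0,0,2)]-1 h3:-1[(1,0,1,1)]-1 h3:-2[(1,0,1,0)]+1*
p2 O@[(1,0,1,0)]: h0:-1[(0,0,1,0)]-1* h2:-1[(1,0,0,0)]-1
p3 X@[(0,0,1,0)]: h2:-1[(0,0,0,0)]+1*
p4 O@[(0,0,0,0)] terminal -1; root [(1,0,1,2)] d4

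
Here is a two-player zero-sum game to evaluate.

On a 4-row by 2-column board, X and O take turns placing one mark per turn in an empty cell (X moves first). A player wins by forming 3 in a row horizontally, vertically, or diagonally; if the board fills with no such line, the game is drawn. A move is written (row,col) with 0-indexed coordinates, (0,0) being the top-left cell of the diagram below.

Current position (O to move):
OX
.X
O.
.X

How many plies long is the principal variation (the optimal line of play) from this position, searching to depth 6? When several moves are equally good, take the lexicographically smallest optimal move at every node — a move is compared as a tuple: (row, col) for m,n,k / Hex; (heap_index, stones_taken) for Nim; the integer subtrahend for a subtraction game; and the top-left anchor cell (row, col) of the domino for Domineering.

p1 O@[OX/.X/O./.X]: (1,0)[OX/OX/O./.X]+1* (2,1)[OX/.X/OO/.X]+0 (3,0)[OX/.X/O./OX]-1
p2 X@[OX/OX/O./.X] terminal -1; root [OX/.X/O./.X] d6

PV length from [OX/.X/O./.X]: 1 ply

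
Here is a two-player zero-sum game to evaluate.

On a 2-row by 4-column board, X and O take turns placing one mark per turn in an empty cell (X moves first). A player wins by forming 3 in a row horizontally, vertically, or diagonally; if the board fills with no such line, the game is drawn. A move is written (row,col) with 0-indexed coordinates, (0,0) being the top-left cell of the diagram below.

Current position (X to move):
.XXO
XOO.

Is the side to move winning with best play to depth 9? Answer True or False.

X winning at [.XXO/XOO.]: True

p1 X@[.XXO/XOO.]: (0,0)[XXXO/XOO.]+1* (1,3)[.XXO/XOOX]+0
p2 O@[XXXO/XOO.] terminal -1; root [.XXO/XOO.] d9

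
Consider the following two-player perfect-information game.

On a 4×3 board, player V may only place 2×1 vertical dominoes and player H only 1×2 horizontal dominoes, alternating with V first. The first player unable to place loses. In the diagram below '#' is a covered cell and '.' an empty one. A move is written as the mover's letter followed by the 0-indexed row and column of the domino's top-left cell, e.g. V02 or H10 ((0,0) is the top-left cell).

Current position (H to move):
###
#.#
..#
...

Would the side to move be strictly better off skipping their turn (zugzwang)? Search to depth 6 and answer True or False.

p1 H@[###/#.#/..#/...]: H20[###/#.#/###/...]+1* H30[###/#.#/..#/##.]-1 H31[###/#.#/..#/.##]-1
p2 V@[###/#.#/###/...] terminal -1; root [###/#.#/..#/...] d6
if H skipped the turn, V would face:
~ p1 V@[###/#.#/..#/...]: V11[###/###/.##/...]-1 V20[###/#.#/#.#/#..]+1* V21[###/#.#/.##/.#.]+1
~ p2 H@[###/#.#/#.#/#..]: H31[###/#.#/#.#/###]-1*
~ p3 V@[###/#.#/#.#/###]: V11[###/###/###/###]+1*
~ p4 H@[###/###/###/###] terminal -1; root [###/#.#/..#/...] d6
compare (H): move=+1 vs pass=-1

zugzwang(###/#.#/..#/..., H) = False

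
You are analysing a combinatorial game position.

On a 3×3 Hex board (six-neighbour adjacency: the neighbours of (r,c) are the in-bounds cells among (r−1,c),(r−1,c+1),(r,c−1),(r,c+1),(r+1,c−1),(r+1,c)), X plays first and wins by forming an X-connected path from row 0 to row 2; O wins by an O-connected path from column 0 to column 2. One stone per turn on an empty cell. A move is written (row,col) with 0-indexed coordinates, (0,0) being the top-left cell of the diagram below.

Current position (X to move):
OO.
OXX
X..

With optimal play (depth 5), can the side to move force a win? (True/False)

X winning at [OO./OXX/X..]: True

p1 X@[OO./OXX/X..]: (0,2)[OOX/OXX/X..]+1* (2,1)[OO./OXX/XX.]-1 (2,2)[OO./OXX/X.X]-1
p2 O@[OOX/OXX/X..] terminal -1; root [OO./OXX/X..] d5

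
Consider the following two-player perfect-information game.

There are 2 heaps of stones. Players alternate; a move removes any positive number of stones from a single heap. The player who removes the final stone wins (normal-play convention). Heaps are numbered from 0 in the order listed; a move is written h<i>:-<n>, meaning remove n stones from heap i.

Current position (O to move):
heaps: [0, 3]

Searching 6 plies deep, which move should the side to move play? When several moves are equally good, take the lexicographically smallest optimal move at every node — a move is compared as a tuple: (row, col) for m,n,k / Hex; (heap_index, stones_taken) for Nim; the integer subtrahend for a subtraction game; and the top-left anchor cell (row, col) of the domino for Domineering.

O's best at [(0,3)]: h1:-3

[(0,3)] O move#1: h1:-1:-1/(0,2), h1:-2:-1/(0,1), h1:-3:+1/(0,0)*
[(0,0)] end (terminal -1, X#2); searched (0,3) to 6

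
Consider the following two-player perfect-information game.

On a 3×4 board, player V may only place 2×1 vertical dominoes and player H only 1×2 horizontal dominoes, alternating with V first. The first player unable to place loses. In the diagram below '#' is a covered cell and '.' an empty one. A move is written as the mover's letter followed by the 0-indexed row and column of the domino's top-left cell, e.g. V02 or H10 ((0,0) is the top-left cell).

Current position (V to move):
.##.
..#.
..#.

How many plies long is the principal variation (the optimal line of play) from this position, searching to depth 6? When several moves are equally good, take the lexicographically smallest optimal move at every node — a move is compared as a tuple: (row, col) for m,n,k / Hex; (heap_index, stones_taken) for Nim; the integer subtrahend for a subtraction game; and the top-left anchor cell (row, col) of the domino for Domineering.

PV length from [.##./..#./..#.]: 3 plies

p1 V@[.##./..#./..#.]: V00[###./#.#./..#.]+1* V03[.###/..##/..#.]-1 V10[.##./#.#./#.#.]+1 V11[.##./.##./.##.]+1 V13[.##./..##/..##]-1
p2 H@[###./#.#./..#.]: H20[###./#.#./###.]-1*
p3 V@[###./#.#./###.]: V03[####/#.##/###.]+1* V13[###./#.##/####]+1
p4 H@[####/#.##/###.] terminal -1; root [.##./..#./..#.] d6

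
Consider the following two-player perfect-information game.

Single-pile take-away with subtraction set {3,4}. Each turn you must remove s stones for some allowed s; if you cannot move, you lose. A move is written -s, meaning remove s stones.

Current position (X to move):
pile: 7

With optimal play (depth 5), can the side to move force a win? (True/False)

p1 X@[7]: -3[4]-1* -4[3]-1
p2 O@[4]: -3[1]+1* -4[0]+1
p3 X@[1] terminal -1; root [7] d5

X winning at [7]: False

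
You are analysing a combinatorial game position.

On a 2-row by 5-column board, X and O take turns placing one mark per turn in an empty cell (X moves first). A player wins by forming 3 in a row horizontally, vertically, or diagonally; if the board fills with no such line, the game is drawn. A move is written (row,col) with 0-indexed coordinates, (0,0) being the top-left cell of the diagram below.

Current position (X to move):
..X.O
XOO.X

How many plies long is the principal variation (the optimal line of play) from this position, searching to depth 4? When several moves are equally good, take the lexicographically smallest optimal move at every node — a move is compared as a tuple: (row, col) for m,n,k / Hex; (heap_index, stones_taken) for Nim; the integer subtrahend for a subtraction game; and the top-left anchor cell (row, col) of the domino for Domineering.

[..X.O/XOO.X] X move#1: (0,0):-1/X.X.O/XOO.X, (0,1):-1/.XX.O/XOO.X, (0,3):-1/..XXO/XOO.X, (1,3):+0/..X.O/XOOXX*
[..X.O/XOOXX] O move#2: (0,0):+0/O.X.O/XOOXX*, (0,1):+0/.OX.O/XOOXX, (0,3):+0/..XOO/XOOXX
[O.X.O/XOOXX] X move#3: (0,1):+0/OXX.O/XOOXX*, (0,3):+0/O.XXO/XOOXX
[OXX.O/XOOXX] O move#4: (0,3):+0/OXXOO/XOOXX*
[OXXOO/XOOXX] end (terminal +0, X#5); searched ..X.O/XOO.X to 4

PV length from [..X.O/XOO.X]: 4 plies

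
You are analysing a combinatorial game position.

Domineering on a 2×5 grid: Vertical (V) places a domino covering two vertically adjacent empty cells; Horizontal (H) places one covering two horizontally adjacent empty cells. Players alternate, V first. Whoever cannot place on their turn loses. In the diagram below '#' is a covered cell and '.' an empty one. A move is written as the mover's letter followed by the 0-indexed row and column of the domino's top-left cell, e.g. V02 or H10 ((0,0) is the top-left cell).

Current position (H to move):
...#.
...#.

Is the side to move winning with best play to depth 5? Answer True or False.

[...#./...#.] H move#1: H00:-1/##.#./...#.*, H01:-1/.###./...#., H10:-1/...#./##.#., H11:-1/...#./.###.
[##.#./...#.] V move#2: V02:+1/####./..##.*, V04:-1/##.##/...##
[####./..##.] H move#3: H10:-1/####./####.*
[####./####.] V move#4: V04:+1/#####/#####*
[#####/#####] end (terminal -1, H#5); searched ...#./...#. to 5

H winning at [...#./...#.]: False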